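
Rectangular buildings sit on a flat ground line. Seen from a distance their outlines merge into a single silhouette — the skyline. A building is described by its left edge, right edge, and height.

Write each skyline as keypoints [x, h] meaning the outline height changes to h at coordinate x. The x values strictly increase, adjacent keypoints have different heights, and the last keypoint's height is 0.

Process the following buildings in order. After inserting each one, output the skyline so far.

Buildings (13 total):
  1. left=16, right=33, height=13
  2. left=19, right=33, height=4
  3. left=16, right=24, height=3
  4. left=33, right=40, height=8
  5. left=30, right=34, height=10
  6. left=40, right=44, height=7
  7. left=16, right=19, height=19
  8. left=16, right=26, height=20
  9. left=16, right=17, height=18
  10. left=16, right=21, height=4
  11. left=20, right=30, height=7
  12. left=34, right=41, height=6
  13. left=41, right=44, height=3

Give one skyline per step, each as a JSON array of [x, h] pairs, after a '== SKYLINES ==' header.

== SKYLINES ==
[[16,13],[33,0]]
[[16,13],[33,0]]
[[16,13],[33,0]]
[[16,13],[33,8],[40,0]]
[[16,13],[33,10],[34,8],[40,0]]
[[16,13],[33,10],[34,8],[40,7],[44,0]]
[[16,19],[19,13],[33,10],[34,8],[40,7],[44,0]]
[[16,20],[26,13],[33,10],[34,8],[40,7],[44,0]]
[[16,20],[26,13],[33,10],[34,8],[40,7],[44,0]]
[[16,20],[26,13],[33,10],[34,8],[40,7],[44,0]]
[[16,20],[26,13],[33,10],[34,8],[40,7],[44,0]]
[[16,20],[26,13],[33,10],[34,8],[40,7],[44,0]]
[[16,20],[26,13],[33,10],[34,8],[40,7],[44,0]]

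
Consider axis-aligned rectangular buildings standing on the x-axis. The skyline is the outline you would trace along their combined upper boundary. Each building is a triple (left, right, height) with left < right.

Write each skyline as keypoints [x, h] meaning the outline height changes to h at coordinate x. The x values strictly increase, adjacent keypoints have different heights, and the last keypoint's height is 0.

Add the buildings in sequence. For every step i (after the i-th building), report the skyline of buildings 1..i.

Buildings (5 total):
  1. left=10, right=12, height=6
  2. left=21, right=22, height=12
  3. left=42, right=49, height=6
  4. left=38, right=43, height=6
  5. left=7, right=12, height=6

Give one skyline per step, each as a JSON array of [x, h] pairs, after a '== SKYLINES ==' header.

== SKYLINES ==
[[10,6],[12,0]]
[[10,6],[12,0],[21,12],[22,0]]
[[10,6],[12,0],[21,12],[22,0],[42,6],[49,0]]
[[10,6],[12,0],[21,12],[22,0],[38,6],[49,0]]
[[7,6],[12,0],[21,12],[22,0],[38,6],[49,0]]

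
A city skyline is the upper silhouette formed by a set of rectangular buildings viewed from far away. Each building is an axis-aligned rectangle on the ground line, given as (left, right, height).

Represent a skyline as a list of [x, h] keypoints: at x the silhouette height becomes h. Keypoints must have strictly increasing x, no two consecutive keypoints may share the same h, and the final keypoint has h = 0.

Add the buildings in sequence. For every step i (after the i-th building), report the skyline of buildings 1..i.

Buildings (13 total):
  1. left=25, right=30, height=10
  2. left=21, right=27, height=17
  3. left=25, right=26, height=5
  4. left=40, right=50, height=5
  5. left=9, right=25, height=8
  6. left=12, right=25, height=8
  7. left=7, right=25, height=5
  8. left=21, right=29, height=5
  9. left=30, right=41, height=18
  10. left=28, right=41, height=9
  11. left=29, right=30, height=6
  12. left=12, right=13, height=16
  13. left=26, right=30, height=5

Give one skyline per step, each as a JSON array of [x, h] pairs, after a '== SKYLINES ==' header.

== SKYLINES ==
[[25,10],[30,0]]
[[21,17],[27,10],[30,0]]
[[21,17],[27,10],[30,0]]
[[21,17],[27,10],[30,0],[40,5],[50,0]]
[[9,8],[21,17],[27,10],[30,0],[40,5],[50,0]]
[[9,8],[21,17],[27,10],[30,0],[40,5],[50,0]]
[[7,5],[9,8],[21,17],[27,10],[30,0],[40,5],[50,0]]
[[7,5],[9,8],[21,17],[27,10],[30,0],[40,5],[50,0]]
[[7,5],[9,8],[21,17],[27,10],[30,18],[41,5],[50,0]]
[[7,5],[9,8],[21,17],[27,10],[30,18],[41,5],[50,0]]
[[7,5],[9,8],[21,17],[27,10],[30,18],[41,5],[50,0]]
[[7,5],[9,8],[12,16],[13,8],[21,17],[27,10],[30,18],[41,5],[50,0]]
[[7,5],[9,8],[12,16],[13,8],[21,17],[27,10],[30,18],[41,5],[50,0]]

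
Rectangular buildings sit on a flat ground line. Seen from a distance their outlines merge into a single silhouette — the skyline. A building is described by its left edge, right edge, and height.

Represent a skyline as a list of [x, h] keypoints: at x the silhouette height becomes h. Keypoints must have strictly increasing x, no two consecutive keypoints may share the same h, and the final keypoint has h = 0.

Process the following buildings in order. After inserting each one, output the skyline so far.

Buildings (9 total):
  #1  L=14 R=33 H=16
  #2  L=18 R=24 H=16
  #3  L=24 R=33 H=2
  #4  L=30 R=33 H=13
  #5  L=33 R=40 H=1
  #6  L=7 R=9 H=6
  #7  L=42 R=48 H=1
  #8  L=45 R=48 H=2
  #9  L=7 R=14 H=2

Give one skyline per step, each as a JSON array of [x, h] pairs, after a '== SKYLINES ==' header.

== SKYLINES ==
[[14,16],[33,0]]
[[14,16],[33,0]]
[[14,16],[33,0]]
[[14,16],[33,0]]
[[14,16],[33,1],[40,0]]
[[7,6],[9,0],[14,16],[33,1],[40,0]]
[[7,6],[9,0],[14,16],[33,1],[40,0],[42,1],[48,0]]
[[7,6],[9,0],[14,16],[33,1],[40,0],[42,1],[45,2],[48,0]]
[[7,6],[9,2],[14,16],[33,1],[40,0],[42,1],[45,2],[48,0]]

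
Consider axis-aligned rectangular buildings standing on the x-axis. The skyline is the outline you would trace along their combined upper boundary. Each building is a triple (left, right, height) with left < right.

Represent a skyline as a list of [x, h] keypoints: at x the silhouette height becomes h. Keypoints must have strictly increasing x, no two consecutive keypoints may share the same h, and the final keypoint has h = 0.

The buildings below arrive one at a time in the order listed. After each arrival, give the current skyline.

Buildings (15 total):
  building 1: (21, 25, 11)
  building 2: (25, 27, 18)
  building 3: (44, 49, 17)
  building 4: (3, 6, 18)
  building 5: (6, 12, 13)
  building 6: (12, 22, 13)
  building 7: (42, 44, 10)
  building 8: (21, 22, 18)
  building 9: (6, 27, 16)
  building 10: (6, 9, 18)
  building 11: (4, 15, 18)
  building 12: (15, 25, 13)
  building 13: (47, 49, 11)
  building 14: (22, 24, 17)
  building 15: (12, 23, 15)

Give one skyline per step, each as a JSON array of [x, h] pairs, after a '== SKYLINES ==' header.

== SKYLINES ==
[[21,11],[25,0]]
[[21,11],[25,18],[27,0]]
[[21,11],[25,18],[27,0],[44,17],[49,0]]
[[3,18],[6,0],[21,11],[25,18],[27,0],[44,17],[49,0]]
[[3,18],[6,13],[12,0],[21,11],[25,18],[27,0],[44,17],[49,0]]
[[3,18],[6,13],[22,11],[25,18],[27,0],[44,17],[49,0]]
[[3,18],[6,13],[22,11],[25,18],[27,0],[42,10],[44,17],[49,0]]
[[3,18],[6,13],[21,18],[22,11],[25,18],[27,0],[42,10],[44,17],[49,0]]
[[3,18],[6,16],[21,18],[22,16],[25,18],[27,0],[42,10],[44,17],[49,0]]
[[3,18],[9,16],[21,18],[22,16],[25,18],[27,0],[42,10],[44,17],[49,0]]
[[3,18],[15,16],[21,18],[22,16],[25,18],[27,0],[42,10],[44,17],[49,0]]
[[3,18],[15,16],[21,18],[22,16],[25,18],[27,0],[42,10],[44,17],[49,0]]
[[3,18],[15,16],[21,18],[22,16],[25,18],[27,0],[42,10],[44,17],[49,0]]
[[3,18],[15,16],[21,18],[22,17],[24,16],[25,18],[27,0],[42,10],[44,17],[49,0]]
[[3,18],[15,16],[21,18],[22,17],[24,16],[25,18],[27,0],[42,10],[44,17],[49,0]]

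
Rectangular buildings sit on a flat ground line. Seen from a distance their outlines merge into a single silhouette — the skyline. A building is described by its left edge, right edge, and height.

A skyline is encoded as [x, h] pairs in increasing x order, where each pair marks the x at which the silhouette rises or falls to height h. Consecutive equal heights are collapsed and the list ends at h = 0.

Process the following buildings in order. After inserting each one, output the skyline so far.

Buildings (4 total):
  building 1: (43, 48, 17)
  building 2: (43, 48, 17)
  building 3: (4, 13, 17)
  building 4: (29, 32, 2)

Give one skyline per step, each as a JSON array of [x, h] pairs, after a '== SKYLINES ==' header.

== SKYLINES ==
[[43,17],[48,0]]
[[43,17],[48,0]]
[[4,17],[13,0],[43,17],[48,0]]
[[4,17],[13,0],[29,2],[32,0],[43,17],[48,0]]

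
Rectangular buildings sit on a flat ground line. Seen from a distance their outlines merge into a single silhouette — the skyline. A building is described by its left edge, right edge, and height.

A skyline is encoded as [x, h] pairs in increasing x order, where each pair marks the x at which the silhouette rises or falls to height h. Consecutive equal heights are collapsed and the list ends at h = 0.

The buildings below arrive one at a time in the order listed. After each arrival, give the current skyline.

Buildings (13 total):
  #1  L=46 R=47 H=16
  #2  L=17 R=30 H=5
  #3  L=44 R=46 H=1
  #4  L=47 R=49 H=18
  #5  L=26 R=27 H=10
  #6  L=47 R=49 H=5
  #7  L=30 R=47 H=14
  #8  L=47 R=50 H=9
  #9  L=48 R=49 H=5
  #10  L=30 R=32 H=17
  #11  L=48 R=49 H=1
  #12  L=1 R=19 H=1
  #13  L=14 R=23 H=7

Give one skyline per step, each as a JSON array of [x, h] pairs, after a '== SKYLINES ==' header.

== SKYLINES ==
[[46,16],[47,0]]
[[17,5],[30,0],[46,16],[47,0]]
[[17,5],[30,0],[44,1],[46,16],[47,0]]
[[17,5],[30,0],[44,1],[46,16],[47,18],[49,0]]
[[17,5],[26,10],[27,5],[30,0],[44,1],[46,16],[47,18],[49,0]]
[[17,5],[26,10],[27,5],[30,0],[44,1],[46,16],[47,18],[49,0]]
[[17,5],[26,10],[27,5],[30,14],[46,16],[47,18],[49,0]]
[[17,5],[26,10],[27,5],[30,14],[46,16],[47,18],[49,9],[50,0]]
[[17,5],[26,10],[27,5],[30,14],[46,16],[47,18],[49,9],[50,0]]
[[17,5],[26,10],[27,5],[30,17],[32,14],[46,16],[47,18],[49,9],[50,0]]
[[17,5],[26,10],[27,5],[30,17],[32,14],[46,16],[47,18],[49,9],[50,0]]
[[1,1],[17,5],[26,10],[27,5],[30,17],[32,14],[46,16],[47,18],[49,9],[50,0]]
[[1,1],[14,7],[23,5],[26,10],[27,5],[30,17],[32,14],[46,16],[47,18],[49,9],[50,0]]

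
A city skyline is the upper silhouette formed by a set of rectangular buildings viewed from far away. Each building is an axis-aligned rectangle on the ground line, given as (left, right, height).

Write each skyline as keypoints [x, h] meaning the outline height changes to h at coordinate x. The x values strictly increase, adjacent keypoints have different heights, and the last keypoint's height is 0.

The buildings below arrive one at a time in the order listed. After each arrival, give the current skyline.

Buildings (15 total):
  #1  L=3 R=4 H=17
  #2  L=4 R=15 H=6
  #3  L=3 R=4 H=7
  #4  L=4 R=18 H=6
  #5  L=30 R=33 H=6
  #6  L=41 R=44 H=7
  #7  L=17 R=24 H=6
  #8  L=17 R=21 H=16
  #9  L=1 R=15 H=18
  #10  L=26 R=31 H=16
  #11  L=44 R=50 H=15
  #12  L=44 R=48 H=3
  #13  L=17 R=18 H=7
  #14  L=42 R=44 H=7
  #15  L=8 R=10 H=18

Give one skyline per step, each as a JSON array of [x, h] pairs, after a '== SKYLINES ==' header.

== SKYLINES ==
[[3,17],[4,0]]
[[3,17],[4,6],[15,0]]
[[3,17],[4,6],[15,0]]
[[3,17],[4,6],[18,0]]
[[3,17],[4,6],[18,0],[30,6],[33,0]]
[[3,17],[4,6],[18,0],[30,6],[33,0],[41,7],[44,0]]
[[3,17],[4,6],[24,0],[30,6],[33,0],[41,7],[44,0]]
[[3,17],[4,6],[17,16],[21,6],[24,0],[30,6],[33,0],[41,7],[44,0]]
[[1,18],[15,6],[17,16],[21,6],[24,0],[30,6],[33,0],[41,7],[44,0]]
[[1,18],[15,6],[17,16],[21,6],[24,0],[26,16],[31,6],[33,0],[41,7],[44,0]]
[[1,18],[15,6],[17,16],[21,6],[24,0],[26,16],[31,6],[33,0],[41,7],[44,15],[50,0]]
[[1,18],[15,6],[17,16],[21,6],[24,0],[26,16],[31,6],[33,0],[41,7],[44,15],[50,0]]
[[1,18],[15,6],[17,16],[21,6],[24,0],[26,16],[31,6],[33,0],[41,7],[44,15],[50,0]]
[[1,18],[15,6],[17,16],[21,6],[24,0],[26,16],[31,6],[33,0],[41,7],[44,15],[50,0]]
[[1,18],[15,6],[17,16],[21,6],[24,0],[26,16],[31,6],[33,0],[41,7],[44,15],[50,0]]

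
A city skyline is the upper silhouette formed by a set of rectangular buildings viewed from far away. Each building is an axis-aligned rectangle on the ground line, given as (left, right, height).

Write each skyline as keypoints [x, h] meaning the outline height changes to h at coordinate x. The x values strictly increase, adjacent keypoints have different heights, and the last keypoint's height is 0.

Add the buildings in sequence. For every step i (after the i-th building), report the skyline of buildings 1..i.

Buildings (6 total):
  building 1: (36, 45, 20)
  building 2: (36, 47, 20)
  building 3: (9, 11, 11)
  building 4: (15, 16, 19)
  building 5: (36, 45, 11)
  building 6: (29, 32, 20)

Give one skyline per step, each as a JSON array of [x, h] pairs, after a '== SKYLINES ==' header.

== SKYLINES ==
[[36,20],[45,0]]
[[36,20],[47,0]]
[[9,11],[11,0],[36,20],[47,0]]
[[9,11],[11,0],[15,19],[16,0],[36,20],[47,0]]
[[9,11],[11,0],[15,19],[16,0],[36,20],[47,0]]
[[9,11],[11,0],[15,19],[16,0],[29,20],[32,0],[36,20],[47,0]]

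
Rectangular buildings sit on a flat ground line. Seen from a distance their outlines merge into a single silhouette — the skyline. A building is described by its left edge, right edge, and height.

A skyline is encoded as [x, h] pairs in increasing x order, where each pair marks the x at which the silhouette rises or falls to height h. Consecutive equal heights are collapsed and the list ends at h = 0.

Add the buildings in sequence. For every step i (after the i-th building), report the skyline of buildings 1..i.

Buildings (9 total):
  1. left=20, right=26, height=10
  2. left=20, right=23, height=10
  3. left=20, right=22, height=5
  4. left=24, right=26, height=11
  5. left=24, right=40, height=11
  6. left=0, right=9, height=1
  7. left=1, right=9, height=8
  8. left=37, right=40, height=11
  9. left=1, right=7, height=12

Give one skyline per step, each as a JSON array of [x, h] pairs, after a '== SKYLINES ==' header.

== SKYLINES ==
[[20,10],[26,0]]
[[20,10],[26,0]]
[[20,10],[26,0]]
[[20,10],[24,11],[26,0]]
[[20,10],[24,11],[40,0]]
[[0,1],[9,0],[20,10],[24,11],[40,0]]
[[0,1],[1,8],[9,0],[20,10],[24,11],[40,0]]
[[0,1],[1,8],[9,0],[20,10],[24,11],[40,0]]
[[0,1],[1,12],[7,8],[9,0],[20,10],[24,11],[40,0]]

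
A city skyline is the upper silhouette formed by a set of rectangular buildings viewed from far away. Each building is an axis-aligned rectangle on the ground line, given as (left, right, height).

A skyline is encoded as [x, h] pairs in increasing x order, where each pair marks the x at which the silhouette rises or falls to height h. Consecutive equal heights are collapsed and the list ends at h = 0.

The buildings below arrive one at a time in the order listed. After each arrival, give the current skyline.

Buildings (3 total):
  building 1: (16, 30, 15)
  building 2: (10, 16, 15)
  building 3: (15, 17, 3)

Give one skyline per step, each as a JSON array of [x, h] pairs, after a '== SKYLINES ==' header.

== SKYLINES ==
[[16,15],[30,0]]
[[10,15],[30,0]]
[[10,15],[30,0]]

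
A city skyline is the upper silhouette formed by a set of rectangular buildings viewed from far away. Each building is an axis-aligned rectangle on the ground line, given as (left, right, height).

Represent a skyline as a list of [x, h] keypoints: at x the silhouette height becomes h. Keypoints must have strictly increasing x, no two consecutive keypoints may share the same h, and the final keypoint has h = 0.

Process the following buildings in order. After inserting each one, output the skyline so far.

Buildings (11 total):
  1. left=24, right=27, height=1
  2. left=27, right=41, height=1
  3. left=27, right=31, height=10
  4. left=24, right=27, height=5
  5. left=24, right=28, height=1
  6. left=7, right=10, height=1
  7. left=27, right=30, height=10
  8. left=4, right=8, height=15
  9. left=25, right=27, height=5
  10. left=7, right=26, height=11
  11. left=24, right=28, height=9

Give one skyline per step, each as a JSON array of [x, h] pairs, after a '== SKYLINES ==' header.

== SKYLINES ==
[[24,1],[27,0]]
[[24,1],[41,0]]
[[24,1],[27,10],[31,1],[41,0]]
[[24,5],[27,10],[31,1],[41,0]]
[[24,5],[27,10],[31,1],[41,0]]
[[7,1],[10,0],[24,5],[27,10],[31,1],[41,0]]
[[7,1],[10,0],[24,5],[27,10],[31,1],[41,0]]
[[4,15],[8,1],[10,0],[24,5],[27,10],[31,1],[41,0]]
[[4,15],[8,1],[10,0],[24,5],[27,10],[31,1],[41,0]]
[[4,15],[8,11],[26,5],[27,10],[31,1],[41,0]]
[[4,15],[8,11],[26,9],[27,10],[31,1],[41,0]]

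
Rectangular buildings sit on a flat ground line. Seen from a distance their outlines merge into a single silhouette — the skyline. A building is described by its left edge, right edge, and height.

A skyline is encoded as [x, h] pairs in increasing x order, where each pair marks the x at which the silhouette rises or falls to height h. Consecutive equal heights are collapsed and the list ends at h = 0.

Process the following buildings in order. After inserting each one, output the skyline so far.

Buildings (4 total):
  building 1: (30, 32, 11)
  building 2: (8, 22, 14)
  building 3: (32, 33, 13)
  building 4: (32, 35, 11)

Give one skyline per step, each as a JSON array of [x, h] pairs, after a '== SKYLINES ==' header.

== SKYLINES ==
[[30,11],[32,0]]
[[8,14],[22,0],[30,11],[32,0]]
[[8,14],[22,0],[30,11],[32,13],[33,0]]
[[8,14],[22,0],[30,11],[32,13],[33,11],[35,0]]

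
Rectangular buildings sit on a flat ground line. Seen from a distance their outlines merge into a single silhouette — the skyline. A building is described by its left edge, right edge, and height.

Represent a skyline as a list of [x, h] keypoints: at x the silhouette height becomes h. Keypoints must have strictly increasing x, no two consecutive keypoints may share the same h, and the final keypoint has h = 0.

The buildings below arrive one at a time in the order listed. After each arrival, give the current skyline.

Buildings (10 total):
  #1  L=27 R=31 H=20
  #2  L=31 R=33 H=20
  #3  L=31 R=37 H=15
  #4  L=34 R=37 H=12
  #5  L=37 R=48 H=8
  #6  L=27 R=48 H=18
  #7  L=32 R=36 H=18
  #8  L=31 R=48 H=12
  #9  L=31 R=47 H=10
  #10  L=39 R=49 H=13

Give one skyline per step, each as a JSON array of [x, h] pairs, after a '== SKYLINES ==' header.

== SKYLINES ==
[[27,20],[31,0]]
[[27,20],[33,0]]
[[27,20],[33,15],[37,0]]
[[27,20],[33,15],[37,0]]
[[27,20],[33,15],[37,8],[48,0]]
[[27,20],[33,18],[48,0]]
[[27,20],[33,18],[48,0]]
[[27,20],[33,18],[48,0]]
[[27,20],[33,18],[48,0]]
[[27,20],[33,18],[48,13],[49,0]]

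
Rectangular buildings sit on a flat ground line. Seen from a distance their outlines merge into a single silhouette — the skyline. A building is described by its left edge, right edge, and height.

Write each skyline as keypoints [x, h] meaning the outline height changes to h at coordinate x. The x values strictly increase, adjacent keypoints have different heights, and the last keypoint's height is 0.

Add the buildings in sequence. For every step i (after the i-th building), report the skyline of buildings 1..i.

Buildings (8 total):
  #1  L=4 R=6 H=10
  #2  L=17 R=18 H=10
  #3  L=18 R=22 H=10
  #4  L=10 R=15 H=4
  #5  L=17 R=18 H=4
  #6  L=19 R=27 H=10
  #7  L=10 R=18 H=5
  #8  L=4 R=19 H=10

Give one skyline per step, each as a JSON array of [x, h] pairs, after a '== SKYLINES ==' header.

== SKYLINES ==
[[4,10],[6,0]]
[[4,10],[6,0],[17,10],[18,0]]
[[4,10],[6,0],[17,10],[22,0]]
[[4,10],[6,0],[10,4],[15,0],[17,10],[22,0]]
[[4,10],[6,0],[10,4],[15,0],[17,10],[22,0]]
[[4,10],[6,0],[10,4],[15,0],[17,10],[27,0]]
[[4,10],[6,0],[10,5],[17,10],[27,0]]
[[4,10],[27,0]]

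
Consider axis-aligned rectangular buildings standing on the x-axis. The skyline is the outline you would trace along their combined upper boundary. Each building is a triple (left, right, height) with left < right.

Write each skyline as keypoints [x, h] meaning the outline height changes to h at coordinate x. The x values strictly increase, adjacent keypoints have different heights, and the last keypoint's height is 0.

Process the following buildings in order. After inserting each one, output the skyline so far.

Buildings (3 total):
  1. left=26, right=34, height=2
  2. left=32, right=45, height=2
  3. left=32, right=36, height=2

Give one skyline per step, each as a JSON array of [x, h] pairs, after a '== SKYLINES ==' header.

== SKYLINES ==
[[26,2],[34,0]]
[[26,2],[45,0]]
[[26,2],[45,0]]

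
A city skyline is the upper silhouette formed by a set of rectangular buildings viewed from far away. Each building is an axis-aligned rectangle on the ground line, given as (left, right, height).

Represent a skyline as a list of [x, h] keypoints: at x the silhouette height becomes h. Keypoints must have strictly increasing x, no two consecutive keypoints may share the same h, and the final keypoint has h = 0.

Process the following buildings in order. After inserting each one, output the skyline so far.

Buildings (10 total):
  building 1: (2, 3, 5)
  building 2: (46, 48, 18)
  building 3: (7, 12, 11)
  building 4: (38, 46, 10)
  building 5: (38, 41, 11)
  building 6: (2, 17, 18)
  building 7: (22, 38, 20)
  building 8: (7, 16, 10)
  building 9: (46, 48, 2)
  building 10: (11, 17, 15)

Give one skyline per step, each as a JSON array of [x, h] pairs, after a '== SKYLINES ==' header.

== SKYLINES ==
[[2,5],[3,0]]
[[2,5],[3,0],[46,18],[48,0]]
[[2,5],[3,0],[7,11],[12,0],[46,18],[48,0]]
[[2,5],[3,0],[7,11],[12,0],[38,10],[46,18],[48,0]]
[[2,5],[3,0],[7,11],[12,0],[38,11],[41,10],[46,18],[48,0]]
[[2,18],[17,0],[38,11],[41,10],[46,18],[48,0]]
[[2,18],[17,0],[22,20],[38,11],[41,10],[46,18],[48,0]]
[[2,18],[17,0],[22,20],[38,11],[41,10],[46,18],[48,0]]
[[2,18],[17,0],[22,20],[38,11],[41,10],[46,18],[48,0]]
[[2,18],[17,0],[22,20],[38,11],[41,10],[46,18],[48,0]]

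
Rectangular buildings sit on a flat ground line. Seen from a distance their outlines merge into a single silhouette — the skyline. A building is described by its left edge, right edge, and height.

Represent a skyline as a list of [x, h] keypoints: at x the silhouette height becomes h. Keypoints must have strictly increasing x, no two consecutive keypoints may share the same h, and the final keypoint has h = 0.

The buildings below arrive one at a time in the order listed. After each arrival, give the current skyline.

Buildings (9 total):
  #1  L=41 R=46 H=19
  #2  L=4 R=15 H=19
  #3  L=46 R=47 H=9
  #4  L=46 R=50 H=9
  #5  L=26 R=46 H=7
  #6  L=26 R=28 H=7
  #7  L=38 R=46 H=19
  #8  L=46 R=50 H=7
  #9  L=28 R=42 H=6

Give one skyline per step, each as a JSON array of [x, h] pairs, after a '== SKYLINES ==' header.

== SKYLINES ==
[[41,19],[46,0]]
[[4,19],[15,0],[41,19],[46,0]]
[[4,19],[15,0],[41,19],[46,9],[47,0]]
[[4,19],[15,0],[41,19],[46,9],[50,0]]
[[4,19],[15,0],[26,7],[41,19],[46,9],[50,0]]
[[4,19],[15,0],[26,7],[41,19],[46,9],[50,0]]
[[4,19],[15,0],[26,7],[38,19],[46,9],[50,0]]
[[4,19],[15,0],[26,7],[38,19],[46,9],[50,0]]
[[4,19],[15,0],[26,7],[38,19],[46,9],[50,0]]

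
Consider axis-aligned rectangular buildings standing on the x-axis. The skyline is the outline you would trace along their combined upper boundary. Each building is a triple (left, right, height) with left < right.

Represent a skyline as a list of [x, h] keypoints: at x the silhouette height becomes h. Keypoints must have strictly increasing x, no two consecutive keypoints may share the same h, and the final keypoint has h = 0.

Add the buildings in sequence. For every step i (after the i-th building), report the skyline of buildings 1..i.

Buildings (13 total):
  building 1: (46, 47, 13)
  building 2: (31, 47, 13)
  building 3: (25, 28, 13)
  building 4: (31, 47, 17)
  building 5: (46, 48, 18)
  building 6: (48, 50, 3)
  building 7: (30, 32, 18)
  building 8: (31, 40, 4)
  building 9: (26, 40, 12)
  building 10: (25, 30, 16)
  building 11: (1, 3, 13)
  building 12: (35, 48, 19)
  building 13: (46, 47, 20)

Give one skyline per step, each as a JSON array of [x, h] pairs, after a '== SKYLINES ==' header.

== SKYLINES ==
[[46,13],[47,0]]
[[31,13],[47,0]]
[[25,13],[28,0],[31,13],[47,0]]
[[25,13],[28,0],[31,17],[47,0]]
[[25,13],[28,0],[31,17],[46,18],[48,0]]
[[25,13],[28,0],[31,17],[46,18],[48,3],[50,0]]
[[25,13],[28,0],[30,18],[32,17],[46,18],[48,3],[50,0]]
[[25,13],[28,0],[30,18],[32,17],[46,18],[48,3],[50,0]]
[[25,13],[28,12],[30,18],[32,17],[46,18],[48,3],[50,0]]
[[25,16],[30,18],[32,17],[46,18],[48,3],[50,0]]
[[1,13],[3,0],[25,16],[30,18],[32,17],[46,18],[48,3],[50,0]]
[[1,13],[3,0],[25,16],[30,18],[32,17],[35,19],[48,3],[50,0]]
[[1,13],[3,0],[25,16],[30,18],[32,17],[35,19],[46,20],[47,19],[48,3],[50,0]]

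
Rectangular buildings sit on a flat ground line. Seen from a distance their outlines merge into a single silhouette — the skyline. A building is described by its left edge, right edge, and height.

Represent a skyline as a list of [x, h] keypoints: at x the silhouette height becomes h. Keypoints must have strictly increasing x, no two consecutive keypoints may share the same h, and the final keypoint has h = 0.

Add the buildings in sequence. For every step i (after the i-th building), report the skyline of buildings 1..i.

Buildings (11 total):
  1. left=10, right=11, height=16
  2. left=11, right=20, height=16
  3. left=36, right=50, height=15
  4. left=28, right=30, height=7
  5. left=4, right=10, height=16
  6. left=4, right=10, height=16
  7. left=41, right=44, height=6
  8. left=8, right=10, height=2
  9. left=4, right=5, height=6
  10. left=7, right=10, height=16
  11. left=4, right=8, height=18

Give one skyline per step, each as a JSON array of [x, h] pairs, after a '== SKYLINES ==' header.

== SKYLINES ==
[[10,16],[11,0]]
[[10,16],[20,0]]
[[10,16],[20,0],[36,15],[50,0]]
[[10,16],[20,0],[28,7],[30,0],[36,15],[50,0]]
[[4,16],[20,0],[28,7],[30,0],[36,15],[50,0]]
[[4,16],[20,0],[28,7],[30,0],[36,15],[50,0]]
[[4,16],[20,0],[28,7],[30,0],[36,15],[50,0]]
[[4,16],[20,0],[28,7],[30,0],[36,15],[50,0]]
[[4,16],[20,0],[28,7],[30,0],[36,15],[50,0]]
[[4,16],[20,0],[28,7],[30,0],[36,15],[50,0]]
[[4,18],[8,16],[20,0],[28,7],[30,0],[36,15],[50,0]]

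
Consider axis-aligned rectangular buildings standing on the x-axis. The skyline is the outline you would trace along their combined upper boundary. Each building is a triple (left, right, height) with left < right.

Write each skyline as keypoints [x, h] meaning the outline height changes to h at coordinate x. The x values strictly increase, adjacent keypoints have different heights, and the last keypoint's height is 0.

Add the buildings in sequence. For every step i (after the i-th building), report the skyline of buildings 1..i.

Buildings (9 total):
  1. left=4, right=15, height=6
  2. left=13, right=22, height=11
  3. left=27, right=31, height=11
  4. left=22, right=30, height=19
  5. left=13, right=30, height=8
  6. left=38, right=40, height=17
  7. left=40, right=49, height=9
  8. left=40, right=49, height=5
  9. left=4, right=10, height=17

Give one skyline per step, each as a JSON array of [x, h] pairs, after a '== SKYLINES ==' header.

== SKYLINES ==
[[4,6],[15,0]]
[[4,6],[13,11],[22,0]]
[[4,6],[13,11],[22,0],[27,11],[31,0]]
[[4,6],[13,11],[22,19],[30,11],[31,0]]
[[4,6],[13,11],[22,19],[30,11],[31,0]]
[[4,6],[13,11],[22,19],[30,11],[31,0],[38,17],[40,0]]
[[4,6],[13,11],[22,19],[30,11],[31,0],[38,17],[40,9],[49,0]]
[[4,6],[13,11],[22,19],[30,11],[31,0],[38,17],[40,9],[49,0]]
[[4,17],[10,6],[13,11],[22,19],[30,11],[31,0],[38,17],[40,9],[49,0]]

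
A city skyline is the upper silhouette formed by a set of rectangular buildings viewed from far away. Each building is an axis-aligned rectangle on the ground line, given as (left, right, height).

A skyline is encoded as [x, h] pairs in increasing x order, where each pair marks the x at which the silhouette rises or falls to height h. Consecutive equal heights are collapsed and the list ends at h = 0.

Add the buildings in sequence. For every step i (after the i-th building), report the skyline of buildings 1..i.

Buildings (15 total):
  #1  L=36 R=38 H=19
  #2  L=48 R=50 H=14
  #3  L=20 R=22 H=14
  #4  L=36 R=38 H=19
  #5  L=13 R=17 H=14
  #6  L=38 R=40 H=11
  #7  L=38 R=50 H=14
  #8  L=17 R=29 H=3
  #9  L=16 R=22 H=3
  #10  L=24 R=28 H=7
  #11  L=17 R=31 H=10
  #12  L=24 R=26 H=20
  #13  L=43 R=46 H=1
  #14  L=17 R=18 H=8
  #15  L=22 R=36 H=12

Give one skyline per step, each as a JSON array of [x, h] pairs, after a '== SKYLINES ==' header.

== SKYLINES ==
[[36,19],[38,0]]
[[36,19],[38,0],[48,14],[50,0]]
[[20,14],[22,0],[36,19],[38,0],[48,14],[50,0]]
[[20,14],[22,0],[36,19],[38,0],[48,14],[50,0]]
[[13,14],[17,0],[20,14],[22,0],[36,19],[38,0],[48,14],[50,0]]
[[13,14],[17,0],[20,14],[22,0],[36,19],[38,11],[40,0],[48,14],[50,0]]
[[13,14],[17,0],[20,14],[22,0],[36,19],[38,14],[50,0]]
[[13,14],[17,3],[20,14],[22,3],[29,0],[36,19],[38,14],[50,0]]
[[13,14],[17,3],[20,14],[22,3],[29,0],[36,19],[38,14],[50,0]]
[[13,14],[17,3],[20,14],[22,3],[24,7],[28,3],[29,0],[36,19],[38,14],[50,0]]
[[13,14],[17,10],[20,14],[22,10],[31,0],[36,19],[38,14],[50,0]]
[[13,14],[17,10],[20,14],[22,10],[24,20],[26,10],[31,0],[36,19],[38,14],[50,0]]
[[13,14],[17,10],[20,14],[22,10],[24,20],[26,10],[31,0],[36,19],[38,14],[50,0]]
[[13,14],[17,10],[20,14],[22,10],[24,20],[26,10],[31,0],[36,19],[38,14],[50,0]]
[[13,14],[17,10],[20,14],[22,12],[24,20],[26,12],[36,19],[38,14],[50,0]]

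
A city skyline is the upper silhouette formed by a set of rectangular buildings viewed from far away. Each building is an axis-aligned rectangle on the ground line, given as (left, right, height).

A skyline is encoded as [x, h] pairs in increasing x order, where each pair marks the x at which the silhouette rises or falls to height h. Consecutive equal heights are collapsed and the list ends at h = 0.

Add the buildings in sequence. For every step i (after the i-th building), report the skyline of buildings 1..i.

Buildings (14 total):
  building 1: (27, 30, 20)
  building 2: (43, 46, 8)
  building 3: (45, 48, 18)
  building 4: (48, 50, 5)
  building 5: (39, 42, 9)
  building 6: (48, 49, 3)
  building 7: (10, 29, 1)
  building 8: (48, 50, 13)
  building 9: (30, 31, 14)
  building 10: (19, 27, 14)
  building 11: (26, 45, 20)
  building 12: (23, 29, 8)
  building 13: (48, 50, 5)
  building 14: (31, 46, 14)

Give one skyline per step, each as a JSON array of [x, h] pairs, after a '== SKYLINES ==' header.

== SKYLINES ==
[[27,20],[30,0]]
[[27,20],[30,0],[43,8],[46,0]]
[[27,20],[30,0],[43,8],[45,18],[48,0]]
[[27,20],[30,0],[43,8],[45,18],[48,5],[50,0]]
[[27,20],[30,0],[39,9],[42,0],[43,8],[45,18],[48,5],[50,0]]
[[27,20],[30,0],[39,9],[42,0],[43,8],[45,18],[48,5],[50,0]]
[[10,1],[27,20],[30,0],[39,9],[42,0],[43,8],[45,18],[48,5],[50,0]]
[[10,1],[27,20],[30,0],[39,9],[42,0],[43,8],[45,18],[48,13],[50,0]]
[[10,1],[27,20],[30,14],[31,0],[39,9],[42,0],[43,8],[45,18],[48,13],[50,0]]
[[10,1],[19,14],[27,20],[30,14],[31,0],[39,9],[42,0],[43,8],[45,18],[48,13],[50,0]]
[[10,1],[19,14],[26,20],[45,18],[48,13],[50,0]]
[[10,1],[19,14],[26,20],[45,18],[48,13],[50,0]]
[[10,1],[19,14],[26,20],[45,18],[48,13],[50,0]]
[[10,1],[19,14],[26,20],[45,18],[48,13],[50,0]]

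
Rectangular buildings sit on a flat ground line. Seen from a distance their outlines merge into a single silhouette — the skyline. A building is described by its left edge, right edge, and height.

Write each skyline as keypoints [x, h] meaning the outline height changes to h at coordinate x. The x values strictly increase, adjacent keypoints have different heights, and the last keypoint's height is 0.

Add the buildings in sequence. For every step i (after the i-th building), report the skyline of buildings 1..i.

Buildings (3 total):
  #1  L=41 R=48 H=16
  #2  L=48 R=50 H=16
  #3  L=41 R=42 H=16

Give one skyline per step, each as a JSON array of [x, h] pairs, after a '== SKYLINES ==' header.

== SKYLINES ==
[[41,16],[48,0]]
[[41,16],[50,0]]
[[41,16],[50,0]]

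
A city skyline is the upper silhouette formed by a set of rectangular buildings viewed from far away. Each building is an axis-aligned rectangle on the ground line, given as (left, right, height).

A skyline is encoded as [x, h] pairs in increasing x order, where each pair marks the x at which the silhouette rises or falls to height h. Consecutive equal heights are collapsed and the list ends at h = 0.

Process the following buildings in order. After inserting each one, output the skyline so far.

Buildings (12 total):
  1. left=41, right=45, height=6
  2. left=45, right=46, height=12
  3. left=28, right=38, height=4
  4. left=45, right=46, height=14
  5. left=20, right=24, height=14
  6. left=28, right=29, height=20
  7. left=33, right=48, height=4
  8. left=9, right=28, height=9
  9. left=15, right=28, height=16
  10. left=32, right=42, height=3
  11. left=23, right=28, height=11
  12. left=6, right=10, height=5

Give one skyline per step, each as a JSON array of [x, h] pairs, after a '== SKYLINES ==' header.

== SKYLINES ==
[[41,6],[45,0]]
[[41,6],[45,12],[46,0]]
[[28,4],[38,0],[41,6],[45,12],[46,0]]
[[28,4],[38,0],[41,6],[45,14],[46,0]]
[[20,14],[24,0],[28,4],[38,0],[41,6],[45,14],[46,0]]
[[20,14],[24,0],[28,20],[29,4],[38,0],[41,6],[45,14],[46,0]]
[[20,14],[24,0],[28,20],[29,4],[41,6],[45,14],[46,4],[48,0]]
[[9,9],[20,14],[24,9],[28,20],[29,4],[41,6],[45,14],[46,4],[48,0]]
[[9,9],[15,16],[28,20],[29,4],[41,6],[45,14],[46,4],[48,0]]
[[9,9],[15,16],[28,20],[29,4],[41,6],[45,14],[46,4],[48,0]]
[[9,9],[15,16],[28,20],[29,4],[41,6],[45,14],[46,4],[48,0]]
[[6,5],[9,9],[15,16],[28,20],[29,4],[41,6],[45,14],[46,4],[48,0]]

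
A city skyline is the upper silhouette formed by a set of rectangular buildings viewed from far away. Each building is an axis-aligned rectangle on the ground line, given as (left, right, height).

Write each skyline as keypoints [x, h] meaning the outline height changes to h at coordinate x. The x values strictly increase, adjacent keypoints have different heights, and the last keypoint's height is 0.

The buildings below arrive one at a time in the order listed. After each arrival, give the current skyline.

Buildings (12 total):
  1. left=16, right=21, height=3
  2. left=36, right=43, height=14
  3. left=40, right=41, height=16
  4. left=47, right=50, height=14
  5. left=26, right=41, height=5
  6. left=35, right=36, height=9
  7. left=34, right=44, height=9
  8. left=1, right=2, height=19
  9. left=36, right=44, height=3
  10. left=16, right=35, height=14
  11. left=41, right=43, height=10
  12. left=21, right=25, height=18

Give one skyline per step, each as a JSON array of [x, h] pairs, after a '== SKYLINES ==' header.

== SKYLINES ==
[[16,3],[21,0]]
[[16,3],[21,0],[36,14],[43,0]]
[[16,3],[21,0],[36,14],[40,16],[41,14],[43,0]]
[[16,3],[21,0],[36,14],[40,16],[41,14],[43,0],[47,14],[50,0]]
[[16,3],[21,0],[26,5],[36,14],[40,16],[41,14],[43,0],[47,14],[50,0]]
[[16,3],[21,0],[26,5],[35,9],[36,14],[40,16],[41,14],[43,0],[47,14],[50,0]]
[[16,3],[21,0],[26,5],[34,9],[36,14],[40,16],[41,14],[43,9],[44,0],[47,14],[50,0]]
[[1,19],[2,0],[16,3],[21,0],[26,5],[34,9],[36,14],[40,16],[41,14],[43,9],[44,0],[47,14],[50,0]]
[[1,19],[2,0],[16,3],[21,0],[26,5],[34,9],[36,14],[40,16],[41,14],[43,9],[44,0],[47,14],[50,0]]
[[1,19],[2,0],[16,14],[35,9],[36,14],[40,16],[41,14],[43,9],[44,0],[47,14],[50,0]]
[[1,19],[2,0],[16,14],[35,9],[36,14],[40,16],[41,14],[43,9],[44,0],[47,14],[50,0]]
[[1,19],[2,0],[16,14],[21,18],[25,14],[35,9],[36,14],[40,16],[41,14],[43,9],[44,0],[47,14],[50,0]]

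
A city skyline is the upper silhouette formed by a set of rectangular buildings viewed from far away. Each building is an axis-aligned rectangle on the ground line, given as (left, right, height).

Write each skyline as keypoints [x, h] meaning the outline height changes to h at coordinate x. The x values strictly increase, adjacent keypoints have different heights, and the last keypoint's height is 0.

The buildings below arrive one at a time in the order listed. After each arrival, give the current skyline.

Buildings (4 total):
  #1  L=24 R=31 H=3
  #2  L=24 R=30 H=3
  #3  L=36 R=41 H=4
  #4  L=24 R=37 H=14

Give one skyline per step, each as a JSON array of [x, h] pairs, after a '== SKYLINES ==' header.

== SKYLINES ==
[[24,3],[31,0]]
[[24,3],[31,0]]
[[24,3],[31,0],[36,4],[41,0]]
[[24,14],[37,4],[41,0]]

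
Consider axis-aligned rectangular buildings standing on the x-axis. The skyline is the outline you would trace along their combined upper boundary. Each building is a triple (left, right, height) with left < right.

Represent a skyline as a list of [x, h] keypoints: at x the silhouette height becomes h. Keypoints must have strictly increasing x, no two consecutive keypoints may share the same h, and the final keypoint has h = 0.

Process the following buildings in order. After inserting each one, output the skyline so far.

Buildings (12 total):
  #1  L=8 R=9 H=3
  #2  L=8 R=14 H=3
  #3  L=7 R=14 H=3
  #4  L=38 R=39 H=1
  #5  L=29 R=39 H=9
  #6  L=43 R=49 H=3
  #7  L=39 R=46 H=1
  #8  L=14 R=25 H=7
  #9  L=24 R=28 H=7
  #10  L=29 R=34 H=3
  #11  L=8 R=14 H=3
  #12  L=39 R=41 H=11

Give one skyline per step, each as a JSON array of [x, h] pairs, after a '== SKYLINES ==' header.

== SKYLINES ==
[[8,3],[9,0]]
[[8,3],[14,0]]
[[7,3],[14,0]]
[[7,3],[14,0],[38,1],[39,0]]
[[7,3],[14,0],[29,9],[39,0]]
[[7,3],[14,0],[29,9],[39,0],[43,3],[49,0]]
[[7,3],[14,0],[29,9],[39,1],[43,3],[49,0]]
[[7,3],[14,7],[25,0],[29,9],[39,1],[43,3],[49,0]]
[[7,3],[14,7],[28,0],[29,9],[39,1],[43,3],[49,0]]
[[7,3],[14,7],[28,0],[29,9],[39,1],[43,3],[49,0]]
[[7,3],[14,7],[28,0],[29,9],[39,1],[43,3],[49,0]]
[[7,3],[14,7],[28,0],[29,9],[39,11],[41,1],[43,3],[49,0]]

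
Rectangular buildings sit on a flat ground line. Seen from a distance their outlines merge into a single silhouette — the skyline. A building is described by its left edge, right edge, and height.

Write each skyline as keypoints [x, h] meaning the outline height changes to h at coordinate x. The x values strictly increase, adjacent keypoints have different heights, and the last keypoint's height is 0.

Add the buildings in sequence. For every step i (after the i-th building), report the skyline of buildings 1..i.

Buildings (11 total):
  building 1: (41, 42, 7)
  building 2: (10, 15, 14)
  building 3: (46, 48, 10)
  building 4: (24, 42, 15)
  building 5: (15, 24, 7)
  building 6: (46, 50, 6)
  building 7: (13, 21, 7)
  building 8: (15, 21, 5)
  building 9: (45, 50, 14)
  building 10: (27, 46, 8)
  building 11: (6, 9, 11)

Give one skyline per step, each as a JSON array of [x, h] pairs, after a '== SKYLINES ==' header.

== SKYLINES ==
[[41,7],[42,0]]
[[10,14],[15,0],[41,7],[42,0]]
[[10,14],[15,0],[41,7],[42,0],[46,10],[48,0]]
[[10,14],[15,0],[24,15],[42,0],[46,10],[48,0]]
[[10,14],[15,7],[24,15],[42,0],[46,10],[48,0]]
[[10,14],[15,7],[24,15],[42,0],[46,10],[48,6],[50,0]]
[[10,14],[15,7],[24,15],[42,0],[46,10],[48,6],[50,0]]
[[10,14],[15,7],[24,15],[42,0],[46,10],[48,6],[50,0]]
[[10,14],[15,7],[24,15],[42,0],[45,14],[50,0]]
[[10,14],[15,7],[24,15],[42,8],[45,14],[50,0]]
[[6,11],[9,0],[10,14],[15,7],[24,15],[42,8],[45,14],[50,0]]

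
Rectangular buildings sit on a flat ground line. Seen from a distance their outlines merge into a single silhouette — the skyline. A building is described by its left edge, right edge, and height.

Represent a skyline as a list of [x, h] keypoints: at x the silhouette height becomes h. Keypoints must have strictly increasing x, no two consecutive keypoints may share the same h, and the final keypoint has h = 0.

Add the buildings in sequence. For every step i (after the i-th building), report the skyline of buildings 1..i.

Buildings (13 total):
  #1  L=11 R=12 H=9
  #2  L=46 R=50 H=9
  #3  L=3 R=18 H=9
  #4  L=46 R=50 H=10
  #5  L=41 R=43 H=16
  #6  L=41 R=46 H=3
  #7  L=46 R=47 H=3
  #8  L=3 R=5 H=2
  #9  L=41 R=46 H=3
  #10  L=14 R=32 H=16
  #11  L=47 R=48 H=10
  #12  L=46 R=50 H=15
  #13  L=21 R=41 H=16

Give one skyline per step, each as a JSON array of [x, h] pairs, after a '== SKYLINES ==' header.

== SKYLINES ==
[[11,9],[12,0]]
[[11,9],[12,0],[46,9],[50,0]]
[[3,9],[18,0],[46,9],[50,0]]
[[3,9],[18,0],[46,10],[50,0]]
[[3,9],[18,0],[41,16],[43,0],[46,10],[50,0]]
[[3,9],[18,0],[41,16],[43,3],[46,10],[50,0]]
[[3,9],[18,0],[41,16],[43,3],[46,10],[50,0]]
[[3,9],[18,0],[41,16],[43,3],[46,10],[50,0]]
[[3,9],[18,0],[41,16],[43,3],[46,10],[50,0]]
[[3,9],[14,16],[32,0],[41,16],[43,3],[46,10],[50,0]]
[[3,9],[14,16],[32,0],[41,16],[43,3],[46,10],[50,0]]
[[3,9],[14,16],[32,0],[41,16],[43,3],[46,15],[50,0]]
[[3,9],[14,16],[43,3],[46,15],[50,0]]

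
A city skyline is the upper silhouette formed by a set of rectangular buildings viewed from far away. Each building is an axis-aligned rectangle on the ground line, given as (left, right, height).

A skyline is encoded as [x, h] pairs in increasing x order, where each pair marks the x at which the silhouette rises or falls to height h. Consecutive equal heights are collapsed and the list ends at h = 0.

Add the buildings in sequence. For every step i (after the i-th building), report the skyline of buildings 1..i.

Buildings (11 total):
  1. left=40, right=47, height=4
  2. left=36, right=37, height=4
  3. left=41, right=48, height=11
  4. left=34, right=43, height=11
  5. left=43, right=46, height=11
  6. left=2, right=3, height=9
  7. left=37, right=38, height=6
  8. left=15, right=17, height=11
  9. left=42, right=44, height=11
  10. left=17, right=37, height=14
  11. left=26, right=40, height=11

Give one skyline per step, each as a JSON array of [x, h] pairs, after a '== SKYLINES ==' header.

== SKYLINES ==
[[40,4],[47,0]]
[[36,4],[37,0],[40,4],[47,0]]
[[36,4],[37,0],[40,4],[41,11],[48,0]]
[[34,11],[48,0]]
[[34,11],[48,0]]
[[2,9],[3,0],[34,11],[48,0]]
[[2,9],[3,0],[34,11],[48,0]]
[[2,9],[3,0],[15,11],[17,0],[34,11],[48,0]]
[[2,9],[3,0],[15,11],[17,0],[34,11],[48,0]]
[[2,9],[3,0],[15,11],[17,14],[37,11],[48,0]]
[[2,9],[3,0],[15,11],[17,14],[37,11],[48,0]]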